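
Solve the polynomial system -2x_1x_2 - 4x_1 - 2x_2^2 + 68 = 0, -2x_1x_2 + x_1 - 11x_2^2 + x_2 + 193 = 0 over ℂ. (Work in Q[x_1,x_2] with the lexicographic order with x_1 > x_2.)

{(3, 4), (-359/45 + 118*sqrt(26)*I/45, -29/9 - 2*sqrt(26)*I/9), (-359/45 - 118*sqrt(26)*I/45, -29/9 + 2*sqrt(26)*I/9)}

Compute a lex Gröbner basis by Buchberger's algorithm.
f_1 = -2x_1x_2 - 4x_1 - 2x_2^2 + 68, LT = x_1x_2.
f_2 = -2x_1x_2 + x_1 - 11x_2^2 + x_2 + 193, LT = x_1x_2.

S(f_1,f_2): lcm = x_1x_2. S = 5/2x_1 - 9/2x_2^2 + 1/2x_2 + 125/2.
  reduce S modulo (f_1, f_2):
  remainder 5/2x_1 - 9/2x_2^2 + 1/2x_2 + 125/2 ≠ 0; add h_3 = 5/2x_1 - 9/2x_2^2 + 1/2x_2 + 125/2 to the basis.

S(f_1,h_3): lcm = x_1x_2. S = 2x_1 + 9/5x_2^3 + 4/5x_2^2 - 25x_2 - 34.
  reduce S modulo (f_1, f_2, h_3):
  remainder 9/5x_2^3 + 22/5x_2^2 - 127/5x_2 - 84 ≠ 0; add h_4 = 9/5x_2^3 + 22/5x_2^2 - 127/5x_2 - 84 to the basis.

The other S-polynomials (S(f_2,h_3), S(f_1,h_4), S(f_2,h_4), S(h_3,h_4)) all reduce to 0 modulo the current basis, so we have a Gröbner basis.
Inter-reduce: drop elements whose leading term is divisible by another's, tail-reduce, and make monic.
Reduced Gröbner basis: {x_1 - 9/5x_2^2 + 1/5x_2 + 25, x_2^3 + 22/9x_2^2 - 127/9x_2 - 140/3}.

The lex basis is triangular: the last element involves only x_2. Solving x_2^3 + 22/9x_2^2 - 127/9x_2 - 140/3 = 0 gives x_2 ∈ {4, -29/9 - 2*sqrt(26)*I/9, -29/9 + 2*sqrt(26)*I/9}; substituting each value into the earlier elements determines the remaining variables.
  x_2 = 4: the earlier basis element becomes x_1 - 3 = 0, giving x_1 = 3 — point (3, 4).
  x_2 = -29/9 - 2*sqrt(26)*I/9: the earlier basis element becomes x_1 + 359/45 - 118*sqrt(26)*I/45 = 0, giving x_1 = -359/45 + 118*sqrt(26)*I/45 — point (-359/45 + 118*sqrt(26)*I/45, -29/9 - 2*sqrt(26)*I/9).
  x_2 = -29/9 + 2*sqrt(26)*I/9: the earlier basis element becomes x_1 + 359/45 + 118*sqrt(26)*I/45 = 0, giving x_1 = -359/45 - 118*sqrt(26)*I/45 — point (-359/45 - 118*sqrt(26)*I/45, -29/9 + 2*sqrt(26)*I/9).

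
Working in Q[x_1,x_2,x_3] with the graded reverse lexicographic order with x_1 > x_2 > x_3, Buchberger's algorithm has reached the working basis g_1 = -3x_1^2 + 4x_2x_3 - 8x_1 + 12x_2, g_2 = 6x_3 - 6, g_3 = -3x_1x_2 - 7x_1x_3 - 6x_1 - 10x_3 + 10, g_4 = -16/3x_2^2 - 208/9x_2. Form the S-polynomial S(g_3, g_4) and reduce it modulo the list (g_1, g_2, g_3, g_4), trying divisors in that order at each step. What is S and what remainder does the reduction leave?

S(g_3, g_4) = 7/3x_1x_2x_3 - 7/3x_1x_2 + 10/3x_2x_3 - 10/3x_2; remainder on division = 0.

lcm(LM(g_3), LM(g_4)) = x_1x_2^2.
S = (lcm/LT(g_3))·g_3 − (lcm/LT(g_4))·g_4 = 7/3x_1x_2x_3 - 7/3x_1x_2 + 10/3x_2x_3 - 10/3x_2.
Reduce S modulo (g_1, g_2, g_3, g_4) in that order:
  leading term x_1x_2x_3: subtract (7/18x_1x_2)·g_2 from 7/3x_1x_2x_3 - 7/3x_1x_2 + 10/3x_2x_3 - 10/3x_2 → 10/3x_2x_3 - 10/3x_2
  leading term x_2x_3: subtract (5/9x_2)·g_2 from 10/3x_2x_3 - 10/3x_2 → 0
The remainder is 0, so this S-polynomial contributes no new basis element.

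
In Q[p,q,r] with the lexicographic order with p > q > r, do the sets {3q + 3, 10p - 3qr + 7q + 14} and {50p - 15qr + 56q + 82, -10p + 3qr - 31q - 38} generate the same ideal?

No, the ideals differ.

Equality of ideals is decidable: compute both reduced Gröbner bases (unique for the ordering) and check whether they agree.
Buchberger on the first generating set:
f_1 = 3q + 3, LT = q.
f_2 = 10p - 3qr + 7q + 14, LT = p.

The S-polynomials (S(f_1,f_2)) all reduce to 0 modulo the current basis, so we have a Gröbner basis.
Inter-reduce: drop elements whose leading term is divisible by another's, tail-reduce, and make monic.
Reduced Gröbner basis: {p + \tfrac{3}{10}r + \tfrac{7}{10}, q + 1}.

Buchberger on the second generating set:
h_1 = 50p - 15qr + 56q + 82, LT = p.
h_2 = -10p + 3qr - 31q - 38, LT = p.

S(h_1,h_2): lcm = p. S = -\tfrac{99}{50}q - \tfrac{54}{25}.
  leading term q: no divisor's leading term divides it; move -\tfrac{99}{50}q to the remainder.
  leading term 1: no divisor's leading term divides it; move -\tfrac{54}{25} to the remainder.
  remainder -\tfrac{99}{50}q - \tfrac{54}{25} ≠ 0; add k_3 = -\tfrac{99}{50}q - \tfrac{54}{25} to the basis.

The other S-polynomials (S(h_1,k_3), S(h_2,k_3)) all reduce to 0 modulo the current basis, so we have a Gröbner basis.
Inter-reduce: drop elements whose leading term is divisible by another's, tail-reduce, and make monic.
Reduced Gröbner basis: {p + \tfrac{18}{55}r + \tfrac{23}{55}, q + \tfrac{12}{11}}.

These differ, so the ideals are not equal.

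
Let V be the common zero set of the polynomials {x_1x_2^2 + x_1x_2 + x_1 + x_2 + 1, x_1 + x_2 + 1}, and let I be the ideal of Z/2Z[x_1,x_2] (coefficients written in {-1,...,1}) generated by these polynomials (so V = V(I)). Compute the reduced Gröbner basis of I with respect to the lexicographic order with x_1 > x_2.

The reduced Gröbner basis is the canonical form of the ideal for this ordering.

f_1 = x_1x_2^2 + x_1x_2 + x_1 + x_2 + 1, LT = x_1x_2^2.
f_2 = x_1 + x_2 + 1, LT = x_1.

S(f_1,f_2): lcm = x_1x_2^2. S = x_1x_2 + x_1 + x_2^3 + x_2^2 + x_2 + 1.
  reduce S modulo (f_1, f_2):
  remainder x_2^3 + x_2 ≠ 0; add g_3 = x_2^3 + x_2 to the basis.

The other S-polynomials (S(f_1,g_3), S(f_2,g_3)) all reduce to 0 modulo the current basis, so we have a Gröbner basis.
Inter-reduce: drop elements whose leading term is divisible by another's, tail-reduce, and make monic.

G = {x_1 + x_2 + 1, x_2^3 + x_2}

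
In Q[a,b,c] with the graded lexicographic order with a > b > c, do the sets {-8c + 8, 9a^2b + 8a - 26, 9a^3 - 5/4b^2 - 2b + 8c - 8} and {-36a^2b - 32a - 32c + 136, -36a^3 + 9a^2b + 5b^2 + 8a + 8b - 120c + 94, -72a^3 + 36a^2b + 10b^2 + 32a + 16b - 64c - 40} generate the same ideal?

Yes, the ideals are equal.

Since reduced Gröbner bases are canonical representatives of ideals under a given ordering, it suffices to compute and compare them.
Buchberger on the first generating set:
f_1 = -8c + 8, LT = c.
f_2 = 9a^2b + 8a - 26, LT = a^2b.
f_3 = 9a^3 - 5/4b^2 - 2b + 8c - 8, LT = a^3.

S(f_2,f_3): lcm = a^3b. S = 5/36b^3 + 8/9a^2 + 2/9b^2 - 8/9bc - 26/9a + 8/9b.
  leading term b^3: no divisor's leading term divides it; move 5/36b^3 to the remainder.
  leading term a^2: no divisor's leading term divides it; move 8/9a^2 to the remainder.
  leading term b^2: no divisor's leading term divides it; move 2/9b^2 to the remainder.
  leading term bc: subtract (1/9b)·f_1 from -8/9bc - 26/9a + 8/9b → -26/9a
  leading term a: no divisor's leading term divides it; move -26/9a to the remainder.
  remainder 5/36b^3 + 8/9a^2 + 2/9b^2 - 26/9a ≠ 0; add g_4 = 5/36b^3 + 8/9a^2 + 2/9b^2 - 26/9a to the basis.

The other S-polynomials (S(f_1,f_2), S(f_1,f_3), S(f_1,g_4), S(f_2,g_4), S(f_3,g_4)) all reduce to 0 modulo the current basis, so we have a Gröbner basis.
Inter-reduce: drop elements whose leading term is divisible by another's, tail-reduce, and make monic.
Reduced Gröbner basis: {a^3 - 5/36b^2 - 2/9b, a^2b + 8/9a - 26/9, b^3 + 32/5a^2 + 8/5b^2 - 104/5a, c - 1}.

Buchberger on the second generating set:
h_1 = -36a^2b - 32a - 32c + 136, LT = a^2b.
h_2 = -36a^3 + 9a^2b + 5b^2 + 8a + 8b - 120c + 94, LT = a^3.
h_3 = -72a^3 + 36a^2b + 10b^2 + 32a + 16b - 64c - 40, LT = a^3.

S(h_1,h_2): lcm = a^3b. S = 1/4a^2b^2 + 5/36b^3 + 8/9a^2 + 2/9ab + 8/9ac + 2/9b^2 - 10/3bc - 34/9a + 47/18b.
  leading term a^2b^2: subtract (-1/144b)·h_1 from 1/4a^2b^2 + 5/36b^3 + 8/9a^2 + 2/9ab + 8/9ac + 2/9b^2 - 10/3bc - 34/9a + 47/18b → 5/36b^3 + 8/9a^2 + 8/9ac + 2/9b^2 - 32/9bc - 34/9a + 32/9b
  leading term b^3: no divisor's leading term divides it; move 5/36b^3 to the remainder.
  leading term a^2: no divisor's leading term divides it; move 8/9a^2 to the remainder.
  leading term ac: no divisor's leading term divides it; move 8/9ac to the remainder.
  leading term b^2: no divisor's leading term divides it; move 2/9b^2 to the remainder.
  leading term bc: no divisor's leading term divides it; move -32/9bc to the remainder.
  leading term a: no divisor's leading term divides it; move -34/9a to the remainder.
  leading term b: no divisor's leading term divides it; move 32/9b to the remainder.
  remainder 5/36b^3 + 8/9a^2 + 8/9ac + 2/9b^2 - 32/9bc - 34/9a + 32/9b ≠ 0; add k_4 = 5/36b^3 + 8/9a^2 + 8/9ac + 2/9b^2 - 32/9bc - 34/9a + 32/9b to the basis.

S(h_1,h_3): lcm = a^3b. S = 1/2a^2b^2 + 5/36b^3 + 8/9a^2 + 4/9ab + 8/9ac + 2/9b^2 - 8/9bc - 34/9a - 5/9b.
  leading term a^2b^2: subtract (-1/72b)·h_1 from 1/2a^2b^2 + 5/36b^3 + 8/9a^2 + 4/9ab + 8/9ac + 2/9b^2 - 8/9bc - 34/9a - 5/9b → 5/36b^3 + 8/9a^2 + 8/9ac + 2/9b^2 - 4/3bc - 34/9a + 4/3b
  leading term b^3: subtract (1)·k_4 from 5/36b^3 + 8/9a^2 + 8/9ac + 2/9b^2 - 4/3bc - 34/9a + 4/3b → 20/9bc - 20/9b
  leading term bc: no divisor's leading term divides it; move 20/9bc to the remainder.
  leading term b: no divisor's leading term divides it; move -20/9b to the remainder.
  remainder 20/9bc - 20/9b ≠ 0; add k_5 = 20/9bc - 20/9b to the basis.

S(h_2,h_3): lcm = a^3. S = 1/4a^2b + 2/9a + 22/9c - 19/6.
  leading term a^2b: subtract (-1/144)·h_1 from 1/4a^2b + 2/9a + 22/9c - 19/6 → 20/9c - 20/9
  leading term c: no divisor's leading term divides it; move 20/9c to the remainder.
  leading term 1: no divisor's leading term divides it; move -20/9 to the remainder.
  remainder 20/9c - 20/9 ≠ 0; add k_6 = 20/9c - 20/9 to the basis.

The other S-polynomials (S(h_1,k_4), S(h_2,k_4), S(h_3,k_4), S(h_1,k_5), S(h_2,k_5), S(h_3,k_5), S(k_4,k_5), S(h_1,k_6), S(h_2,k_6), S(h_3,k_6), S(k_4,k_6), S(k_5,k_6)) all reduce to 0 modulo the current basis, so we have a Gröbner basis.
Inter-reduce: drop elements whose leading term is divisible by another's, tail-reduce, and make monic.
Reduced Gröbner basis: {a^3 - 5/36b^2 - 2/9b, a^2b + 8/9a - 26/9, b^3 + 32/5a^2 + 8/5b^2 - 104/5a, c - 1}.

The two bases agree; hence the ideals are identical.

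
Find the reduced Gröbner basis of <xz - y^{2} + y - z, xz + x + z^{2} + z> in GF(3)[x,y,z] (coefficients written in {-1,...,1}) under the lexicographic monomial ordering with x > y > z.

f_1 = xz - y^{2} + y - z, LT = xz.
f_2 = xz + x + z^{2} + z, LT = xz.

S(f_1,f_2): lcm = xz. S = -x - y^{2} + y - z^{2} + z.
  leading term x: no divisor's leading term divides it; move -x to the remainder.
  leading term y^{2}: no divisor's leading term divides it; move -y^{2} to the remainder.
  leading term y: no divisor's leading term divides it; move y to the remainder.
  leading term z^{2}: no divisor's leading term divides it; move -z^{2} to the remainder.
  leading term z: no divisor's leading term divides it; move z to the remainder.
  remainder -x - y^{2} + y - z^{2} + z ≠ 0; add g_3 = -x - y^{2} + y - z^{2} + z to the basis.

S(f_1,g_3): lcm = xz. S = -y^{2}z - y^{2} + yz + y - z^{3} + z^{2} - z.
  leading term y^{2}z: no divisor's leading term divides it; move -y^{2}z to the remainder.
  leading term y^{2}: no divisor's leading term divides it; move -y^{2} to the remainder.
  leading term yz: no divisor's leading term divides it; move yz to the remainder.
  leading term y: no divisor's leading term divides it; move y to the remainder.
  leading term z^{3}: no divisor's leading term divides it; move -z^{3} to the remainder.
  leading term z^{2}: no divisor's leading term divides it; move z^{2} to the remainder.
  leading term z: no divisor's leading term divides it; move -z to the remainder.
  remainder -y^{2}z - y^{2} + yz + y - z^{3} + z^{2} - z ≠ 0; add g_4 = -y^{2}z - y^{2} + yz + y - z^{3} + z^{2} - z to the basis.

S(f_2,g_3): lcm = xz. S = x - y^{2}z + yz - z^{3} - z^{2} + z.
  leading term x: subtract (-1)·g_3 from x - y^{2}z + yz - z^{3} - z^{2} + z → -y^{2}z - y^{2} + yz + y - z^{3} + z^{2} - z
  leading term y^{2}z: subtract (1)·g_4 from -y^{2}z - y^{2} + yz + y - z^{3} + z^{2} - z → 0
  remainder 0.

S(f_1,g_4): lcm = xy^{2}z. S = -xy^{2} + xyz + xy - xz^{3} + xz^{2} - xz - y^{4} + y^{3} - y^{2}z.
  leading term xy^{2}: subtract (y^{2})·g_3 from -xy^{2} + xyz + xy - xz^{3} + xz^{2} - xz - y^{4} + y^{3} - y^{2}z → xyz + xy - xz^{3} + xz^{2} - xz + y^{2}z^{2} + y^{2}z
  leading term xyz: subtract (y)·f_1 from xyz + xy - xz^{3} + xz^{2} - xz + y^{2}z^{2} + y^{2}z → xy - xz^{3} + xz^{2} - xz + y^{3} + y^{2}z^{2} + y^{2}z - y^{2} + yz
  leading term xy: subtract (-y)·g_3 from xy - xz^{3} + xz^{2} - xz + y^{3} + y^{2}z^{2} + y^{2}z - y^{2} + yz → -xz^{3} + xz^{2} - xz + y^{2}z^{2} + y^{2}z - yz^{2} - yz
  leading term xz^{3}: subtract (-z^{2})·f_1 from -xz^{3} + xz^{2} - xz + y^{2}z^{2} + y^{2}z - yz^{2} - yz → xz^{2} - xz + y^{2}z - yz - z^{3}
  leading term xz^{2}: subtract (z)·f_1 from xz^{2} - xz + y^{2}z - yz - z^{3} → -xz - y^{2}z + yz - z^{3} + z^{2}
  leading term xz: subtract (-1)·f_1 from -xz - y^{2}z + yz - z^{3} + z^{2} → -y^{2}z - y^{2} + yz + y - z^{3} + z^{2} - z
  leading term y^{2}z: subtract (1)·g_4 from -y^{2}z - y^{2} + yz + y - z^{3} + z^{2} - z → 0
  remainder 0.

S(f_2,g_4): lcm = xy^{2}z. S = xyz + xy - xz^{3} + xz^{2} - xz + y^{2}z^{2} + y^{2}z.
  leading term xyz: subtract (y)·f_1 from xyz + xy - xz^{3} + xz^{2} - xz + y^{2}z^{2} + y^{2}z → xy - xz^{3} + xz^{2} - xz + y^{3} + y^{2}z^{2} + y^{2}z - y^{2} + yz
  leading term xy: subtract (-y)·g_3 from xy - xz^{3} + xz^{2} - xz + y^{3} + y^{2}z^{2} + y^{2}z - y^{2} + yz → -xz^{3} + xz^{2} - xz + y^{2}z^{2} + y^{2}z - yz^{2} - yz
  leading term xz^{3}: subtract (-z^{2})·f_1 from -xz^{3} + xz^{2} - xz + y^{2}z^{2} + y^{2}z - yz^{2} - yz → xz^{2} - xz + y^{2}z - yz - z^{3}
  leading term xz^{2}: subtract (z)·f_1 from xz^{2} - xz + y^{2}z - yz - z^{3} → -xz - y^{2}z + yz - z^{3} + z^{2}
  leading term xz: subtract (-1)·f_1 from -xz - y^{2}z + yz - z^{3} + z^{2} → -y^{2}z - y^{2} + yz + y - z^{3} + z^{2} - z
  leading term y^{2}z: subtract (1)·g_4 from -y^{2}z - y^{2} + yz + y - z^{3} + z^{2} - z → 0
  remainder 0.

S(g_3,g_4): leading monomials are coprime, so the S-polynomial reduces to 0 (Buchberger's first criterion).
Every S-polynomial of the final basis reduces to 0, so we have a Gröbner basis.
Inter-reduce: drop elements whose leading term is divisible by another's, tail-reduce, and make monic.

G = {x + y^{2} - y + z^{2} - z, y^{2}z + y^{2} - yz - y + z^{3} - z^{2} + z}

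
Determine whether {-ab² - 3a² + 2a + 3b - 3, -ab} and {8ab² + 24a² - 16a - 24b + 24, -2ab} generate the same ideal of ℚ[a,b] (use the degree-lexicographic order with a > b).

Yes, the ideals are equal.

Equality of ideals is decidable: compute both reduced Gröbner bases (unique for the ordering) and check whether they agree.
Buchberger on the first generating set:
f_1 = -ab² - 3a² + 2a + 3b - 3, LT = ab².
f_2 = -ab, LT = ab.

S(f_1,f_2): lcm = ab². S = 3a² - 2a - 3b + 3.
  reduce S modulo (f_1, f_2):
  remainder 3a² - 2a - 3b + 3 ≠ 0; add g_3 = 3a² - 2a - 3b + 3 to the basis.

S(f_1,g_3): lcm = a²b². S = 3a³ + ⅔ab² + b³ - 2a² - 3ab - b² + 3a.
  reduce S modulo (f_1, f_2, g_3):
  remainder b³ - b² ≠ 0; add g_4 = b³ - b² to the basis.

S(f_2,g_3): lcm = a²b. S = ⅔ab + b² - b.
  reduce S modulo (f_1, f_2, g_3, g_4):
  remainder b² - b ≠ 0; add g_5 = b² - b to the basis.

The other S-polynomials (S(f_1,g_4), S(f_2,g_4), S(g_3,g_4), S(f_1,g_5), S(f_2,g_5), S(g_3,g_5), S(g_4,g_5)) all reduce to 0 modulo the current basis, so we have a Gröbner basis.
Inter-reduce: drop elements whose leading term is divisible by another's, tail-reduce, and make monic.
Reduced Gröbner basis: {a² - ⅔a - b + 1, ab, b² - b}.

Buchberger on the second generating set:
h_1 = 8ab² + 24a² - 16a - 24b + 24, LT = ab².
h_2 = -2ab, LT = ab.

S(h_1,h_2): lcm = ab². S = 3a² - 2a - 3b + 3.
  reduce S modulo (h_1, h_2):
  remainder 3a² - 2a - 3b + 3 ≠ 0; add k_3 = 3a² - 2a - 3b + 3 to the basis.

S(h_1,k_3): lcm = a²b². S = 3a³ + ⅔ab² + b³ - 2a² - 3ab - b² + 3a.
  reduce S modulo (h_1, h_2, k_3):
  remainder b³ - b² ≠ 0; add k_4 = b³ - b² to the basis.

S(h_2,k_3): lcm = a²b. S = ⅔ab + b² - b.
  reduce S modulo (h_1, h_2, k_3, k_4):
  remainder b² - b ≠ 0; add k_5 = b² - b to the basis.

The other S-polynomials (S(h_1,k_4), S(h_2,k_4), S(k_3,k_4), S(h_1,k_5), S(h_2,k_5), S(k_3,k_5), S(k_4,k_5)) all reduce to 0 modulo the current basis, so we have a Gröbner basis.
Inter-reduce: drop elements whose leading term is divisible by another's, tail-reduce, and make monic.
Reduced Gröbner basis: {a² - ⅔a - b + 1, ab, b² - b}.

These coincide, so the ideals are equal.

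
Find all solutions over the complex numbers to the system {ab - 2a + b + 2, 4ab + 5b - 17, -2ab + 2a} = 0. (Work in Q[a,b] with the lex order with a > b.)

Compute a lex Gröbner basis by Buchberger's algorithm.
f_1 = ab - 2a + b + 2, LT = ab.
f_2 = 4ab + 5b - 17, LT = ab.
f_3 = -2ab + 2a, LT = ab.

S(f_1,f_2): lcm = ab. S = -2a - \tfrac{1}{4}b + \tfrac{25}{4}.
  leading term a: no divisor's leading term divides it; move -2a to the remainder.
  leading term b: no divisor's leading term divides it; move -\tfrac{1}{4}b to the remainder.
  leading term 1: no divisor's leading term divides it; move \tfrac{25}{4} to the remainder.
  remainder -2a - \tfrac{1}{4}b + \tfrac{25}{4} ≠ 0; add h_4 = -2a - \tfrac{1}{4}b + \tfrac{25}{4} to the basis.

S(f_1,f_3): lcm = ab. S = -a + b + 2.
  leading term a: subtract (\tfrac{1}{2})·h_4 from -a + b + 2 → \tfrac{9}{8}b - \tfrac{9}{8}
  leading term b: no divisor's leading term divides it; move \tfrac{9}{8}b to the remainder.
  leading term 1: no divisor's leading term divides it; move -\tfrac{9}{8} to the remainder.
  remainder \tfrac{9}{8}b - \tfrac{9}{8} ≠ 0; add h_5 = \tfrac{9}{8}b - \tfrac{9}{8} to the basis.

The other S-polynomials (S(f_2,f_3), S(f_1,h_4), S(f_2,h_4), S(f_3,h_4), S(f_1,h_5), S(f_2,h_5), S(f_3,h_5), S(h_4,h_5)) all reduce to 0 modulo the current basis, so we have a Gröbner basis.
Inter-reduce: drop elements whose leading term is divisible by another's, tail-reduce, and make monic.
Reduced Gröbner basis: {a - 3, b - 1}.

The lex basis is triangular: the last element involves only b. Solving b - 1 = 0 gives b ∈ {1}; substituting each value into the earlier elements determines the remaining variables.
  b = 1: the earlier basis element becomes a - 3 = 0, giving a = 3 — point (3, 1).
A lex Gröbner basis triangularizes the system, enabling back-substitution.

{(3, 1)}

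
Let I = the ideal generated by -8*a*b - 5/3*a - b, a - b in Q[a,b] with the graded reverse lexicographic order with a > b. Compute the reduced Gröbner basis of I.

G = {b**2 + 1/3*b, a - b}

The reduced Gröbner basis is the canonical form of the ideal for this ordering.

f_1 = -8*a*b - 5/3*a - b, LT = a*b.
f_2 = a - b, LT = a.

S(f_1,f_2): lcm = a*b. S = b**2 + 5/24*a + 1/8*b.
  leading term b**2: no divisor's leading term divides it; move b**2 to the remainder.
  leading term a: subtract (5/24)·f_2 from 5/24*a + 1/8*b → 1/3*b
  leading term b: no divisor's leading term divides it; move 1/3*b to the remainder.
  remainder b**2 + 1/3*b ≠ 0; add g_3 = b**2 + 1/3*b to the basis.

The other S-polynomials (S(f_1,g_3), S(f_2,g_3)) all reduce to 0 modulo the current basis, so we have a Gröbner basis.
Inter-reduce: drop elements whose leading term is divisible by another's, tail-reduce, and make monic.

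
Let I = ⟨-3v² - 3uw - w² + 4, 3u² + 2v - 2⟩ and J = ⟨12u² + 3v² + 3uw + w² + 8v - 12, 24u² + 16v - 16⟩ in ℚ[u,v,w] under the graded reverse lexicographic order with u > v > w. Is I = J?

Yes, the ideals are equal.

For a fixed monomial order, each ideal has a unique reduced Gröbner basis; comparing bases decides equality.
Buchberger on the first generating set:
f_1 = -3v² - 3uw - w² + 4, LT = v².
f_2 = 3u² + 2v - 2, LT = u².

The S-polynomials (S(f_1,f_2)) all reduce to 0 modulo the current basis, so we have a Gröbner basis.
Inter-reduce: drop elements whose leading term is divisible by another's, tail-reduce, and make monic.
Reduced Gröbner basis: {u² + ⅔v - ⅔, v² + uw + ⅓w² - 4/3}.

Buchberger on the second generating set:
h_1 = 12u² + 3v² + 3uw + w² + 8v - 12, LT = u².
h_2 = 24u² + 16v - 16, LT = u².

S(h_1,h_2): lcm = u². S = ¼v² + ¼uw + 1/12w² - ⅓.
  leading term v²: no divisor's leading term divides it; move ¼v² to the remainder.
  leading term uw: no divisor's leading term divides it; move ¼uw to the remainder.
  leading term w²: no divisor's leading term divides it; move 1/12w² to the remainder.
  leading term 1: no divisor's leading term divides it; move -⅓ to the remainder.
  remainder ¼v² + ¼uw + 1/12w² - ⅓ ≠ 0; add k_3 = ¼v² + ¼uw + 1/12w² - ⅓ to the basis.

The other S-polynomials (S(h_1,k_3), S(h_2,k_3)) all reduce to 0 modulo the current basis, so we have a Gröbner basis.
Inter-reduce: drop elements whose leading term is divisible by another's, tail-reduce, and make monic.
Reduced Gröbner basis: {u² + ⅔v - ⅔, v² + uw + ⅓w² - 4/3}.

Same reduced basis, so the two generating sets span the same ideal.
The choice of monomial ordering does not affect the verdict — as long as both bases are computed under the same ordering, their equality decides ideal equality.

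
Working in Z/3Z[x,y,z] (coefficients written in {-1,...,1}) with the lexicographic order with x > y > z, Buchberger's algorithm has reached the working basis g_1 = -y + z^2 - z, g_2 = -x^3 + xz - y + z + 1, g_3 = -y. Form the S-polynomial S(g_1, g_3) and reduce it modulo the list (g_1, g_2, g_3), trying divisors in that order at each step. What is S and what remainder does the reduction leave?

S(g_1, g_3) = -z^2 + z; remainder on division = -z^2 + z.

lcm(LM(g_1), LM(g_3)) = y.
S = (lcm/LT(g_1))·g_1 − (lcm/LT(g_3))·g_3 = -z^2 + z.
Reduce S modulo (g_1, g_2, g_3) in that order:
  leading term z^2: no divisor's leading term divides it; move -z^2 to the remainder.
  leading term z: no divisor's leading term divides it; move z to the remainder.
The remainder -z^2 + z is nonzero, so it would be added as the next basis element.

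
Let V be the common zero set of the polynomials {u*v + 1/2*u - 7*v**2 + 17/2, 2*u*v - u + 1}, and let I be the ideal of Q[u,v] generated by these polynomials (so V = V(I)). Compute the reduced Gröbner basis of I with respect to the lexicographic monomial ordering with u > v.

G = {u - 7*v**2 + 8, v**3 - 1/2*v**2 - 8/7*v + 9/14}

f_1 = u*v + 1/2*u - 7*v**2 + 17/2, LT = u*v.
f_2 = 2*u*v - u + 1, LT = u*v.

S(f_1,f_2): lcm = u*v. S = u - 7*v**2 + 8.
  reduce S modulo (f_1, f_2):
  remainder u - 7*v**2 + 8 ≠ 0; add g_3 = u - 7*v**2 + 8 to the basis.

S(f_1,g_3): lcm = u*v. S = 1/2*u + 7*v**3 - 7*v**2 - 8*v + 17/2.
  reduce S modulo (f_1, f_2, g_3):
  remainder 7*v**3 - 7/2*v**2 - 8*v + 9/2 ≠ 0; add g_4 = 7*v**3 - 7/2*v**2 - 8*v + 9/2 to the basis.

The other S-polynomials (S(f_2,g_3), S(f_1,g_4), S(f_2,g_4), S(g_3,g_4)) all reduce to 0 modulo the current basis, so we have a Gröbner basis.
Inter-reduce: drop elements whose leading term is divisible by another's, tail-reduce, and make monic.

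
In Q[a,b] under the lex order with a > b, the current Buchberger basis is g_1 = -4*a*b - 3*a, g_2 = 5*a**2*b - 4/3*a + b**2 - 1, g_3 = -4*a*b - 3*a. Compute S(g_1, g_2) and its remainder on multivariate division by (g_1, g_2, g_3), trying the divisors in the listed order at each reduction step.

S(g_1, g_2) = 3/4*a**2 + 4/15*a - 1/5*b**2 + 1/5; remainder on division = 3/4*a**2 + 4/15*a - 1/5*b**2 + 1/5.

lcm(LM(g_1), LM(g_2)) = a**2*b.
S = (lcm/LT(g_1))·g_1 − (lcm/LT(g_2))·g_2 = 3/4*a**2 + 4/15*a - 1/5*b**2 + 1/5.
Reduce S modulo (g_1, g_2, g_3) in that order:
  leading term a**2: no divisor's leading term divides it; move 3/4*a**2 to the remainder.
  leading term a: no divisor's leading term divides it; move 4/15*a to the remainder.
  leading term b**2: no divisor's leading term divides it; move -1/5*b**2 to the remainder.
  leading term 1: no divisor's leading term divides it; move 1/5 to the remainder.
The remainder 3/4*a**2 + 4/15*a - 1/5*b**2 + 1/5 is nonzero, so it would be added as the next basis element.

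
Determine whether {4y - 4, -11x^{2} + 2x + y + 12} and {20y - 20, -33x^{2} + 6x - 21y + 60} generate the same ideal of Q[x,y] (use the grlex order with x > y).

Since reduced Gröbner bases are canonical representatives of ideals under a given ordering, it suffices to compute and compare them.
Buchberger on the first generating set:
f_1 = 4y - 4, LT = y.
f_2 = -11x^{2} + 2x + y + 12, LT = x^{2}.

The S-polynomials (S(f_1,f_2)) all reduce to 0 modulo the current basis, so we have a Gröbner basis.
Inter-reduce: drop elements whose leading term is divisible by another's, tail-reduce, and make monic.
Reduced Gröbner basis: {x^{2} - \tfrac{2}{11}x - \tfrac{13}{11}, y - 1}.

Buchberger on the second generating set:
h_1 = 20y - 20, LT = y.
h_2 = -33x^{2} + 6x - 21y + 60, LT = x^{2}.

The S-polynomials (S(h_1,h_2)) all reduce to 0 modulo the current basis, so we have a Gröbner basis.
Inter-reduce: drop elements whose leading term is divisible by another's, tail-reduce, and make monic.
Reduced Gröbner basis: {x^{2} - \tfrac{2}{11}x - \tfrac{13}{11}, y - 1}.

The two bases agree; hence the ideals are identical.

Yes, the ideals are equal.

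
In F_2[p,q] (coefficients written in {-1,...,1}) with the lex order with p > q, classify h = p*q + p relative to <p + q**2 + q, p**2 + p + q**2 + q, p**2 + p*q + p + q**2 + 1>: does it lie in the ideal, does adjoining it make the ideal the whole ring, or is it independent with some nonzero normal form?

p*q + p lies in I (it reduces to 0).

First compute the reduced Gröbner basis of I by Buchberger's algorithm.
f_1 = p + q**2 + q, LT = p.
f_2 = p**2 + p + q**2 + q, LT = p**2.
f_3 = p**2 + p*q + p + q**2 + 1, LT = p**2.

S(f_1,f_2): lcm = p**2. S = p*q**2 + p*q + p + q**2 + q.
  reduce S modulo (f_1, f_2, f_3):
  remainder q**4 + q**2 ≠ 0; add k_4 = q**4 + q**2 to the basis.

S(f_1,f_3): lcm = p**2. S = p*q**2 + p + q**2 + 1.
  reduce S modulo (f_1, f_2, f_3, k_4):
  remainder q**3 + q**2 + q + 1 ≠ 0; add k_5 = q**3 + q**2 + q + 1 to the basis.

S(k_4,k_5): lcm = q**4. S = q**3 + q.
  reduce S modulo (f_1, f_2, f_3, k_4, k_5):
  remainder q**2 + 1 ≠ 0; add k_6 = q**2 + 1 to the basis.

The other S-polynomials (S(f_2,f_3), S(f_1,k_4), S(f_2,k_4), S(f_3,k_4), S(f_1,k_5), S(f_2,k_5), S(f_3,k_5), S(f_1,k_6), S(f_2,k_6), S(f_3,k_6), S(k_4,k_6), S(k_5,k_6)) all reduce to 0 modulo the current basis, so we have a Gröbner basis.
Inter-reduce: drop elements whose leading term is divisible by another's, tail-reduce, and make monic.
Reduced Gröbner basis: {p + q + 1, q**2 + 1}.
Label its elements g_1 = p + q + 1, g_2 = q**2 + 1.

Reduce h = p*q + p modulo G:
  leading term p*q: subtract (q)·g_1 from p*q + p → p + q**2 + q
  leading term p: subtract (1)·g_1 from p + q**2 + q → q**2 + 1
  leading term q**2: subtract (1)·g_2 from q**2 + 1 → 0
  normal form = 0.
Since the normal form is 0, h ∈ I.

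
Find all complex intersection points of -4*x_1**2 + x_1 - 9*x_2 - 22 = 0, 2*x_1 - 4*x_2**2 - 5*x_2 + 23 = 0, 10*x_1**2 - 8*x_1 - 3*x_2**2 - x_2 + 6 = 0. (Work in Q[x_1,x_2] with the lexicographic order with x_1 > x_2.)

Compute a lex Gröbner basis by Buchberger's algorithm.
f_1 = -4*x_1**2 + x_1 - 9*x_2 - 22, LT = x_1**2.
f_2 = 2*x_1 - 4*x_2**2 - 5*x_2 + 23, LT = x_1.
f_3 = 10*x_1**2 - 8*x_1 - 3*x_2**2 - x_2 + 6, LT = x_1**2.

S(f_1,f_2): lcm = x_1**2. S = 2*x_1*x_2**2 + 5/2*x_1*x_2 - 47/4*x_1 + 9/4*x_2 + 11/2.
  reduce S modulo (f_1, f_2, f_3):
  remainder 4*x_2**4 + 10*x_2**3 - 161/4*x_2**2 - 447/8*x_2 + 1125/8 ≠ 0; add h_4 = 4*x_2**4 + 10*x_2**3 - 161/4*x_2**2 - 447/8*x_2 + 1125/8 to the basis.

S(f_1,f_3): lcm = x_1**2. S = 11/20*x_1 + 3/10*x_2**2 + 47/20*x_2 + 49/10.
  reduce S modulo (f_1, f_2, f_3, h_4):
  remainder 7/5*x_2**2 + 149/40*x_2 - 57/40 ≠ 0; add h_5 = 7/5*x_2**2 + 149/40*x_2 - 57/40 to the basis.

S(h_4,h_5): lcm = x_2**4. S = -9/56*x_2**3 - 1013/112*x_2**2 - 447/32*x_2 + 1125/32.
  reduce S modulo (f_1, f_2, f_3, h_4, h_5):
  remainder 1544563/175616*x_2 + 4633689/175616 ≠ 0; add h_6 = 1544563/175616*x_2 + 4633689/175616 to the basis.

The other S-polynomials (S(f_2,f_3), S(f_1,h_4), S(f_2,h_4), S(f_3,h_4), S(f_1,h_5), S(f_2,h_5), S(f_3,h_5), S(f_1,h_6), S(f_2,h_6), S(f_3,h_6), S(h_4,h_6), S(h_5,h_6)) all reduce to 0 modulo the current basis, so we have a Gröbner basis.
Inter-reduce: drop elements whose leading term is divisible by another's, tail-reduce, and make monic.
Reduced Gröbner basis: {x_1 + 1, x_2 + 3}.

A lex Gröbner basis eliminates variables successively. Here x_2 + 3 depends only on x_2, with roots {-3}; lifting each root through the earlier basis elements recovers the full solutions.
  x_2 = -3: the earlier basis element becomes x_1 + 1 = 0, giving x_1 = -1 — point (-1, -3).

{(-1, -3)}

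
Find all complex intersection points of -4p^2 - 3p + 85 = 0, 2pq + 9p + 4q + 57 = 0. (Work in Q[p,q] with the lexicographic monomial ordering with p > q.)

{(17/4, -381/50), (-5, 2)}

Compute a lex Gröbner basis by Buchberger's algorithm.
f_1 = -4p^2 - 3p + 85, LT = p^2.
f_2 = 2pq + 9p + 4q + 57, LT = pq.

S(f_1,f_2): lcm = p^2q. S = -9/2p^2 - 5/4pq - 57/2p - 85/4q.
  reduce S modulo (f_1, f_2):
  remainder -39/2p - 75/4q - 60 ≠ 0; add h_3 = -39/2p - 75/4q - 60 to the basis.

S(f_2,h_3): lcm = pq. S = 9/2p - 25/26q^2 - 14/13q + 57/2.
  reduce S modulo (f_1, f_2, h_3):
  remainder -25/26q^2 - 281/52q + 381/26 ≠ 0; add h_4 = -25/26q^2 - 281/52q + 381/26 to the basis.

The other S-polynomials (S(f_1,h_3), S(f_1,h_4), S(f_2,h_4), S(h_3,h_4)) all reduce to 0 modulo the current basis, so we have a Gröbner basis.
Inter-reduce: drop elements whose leading term is divisible by another's, tail-reduce, and make monic.
Reduced Gröbner basis: {p + 25/26q + 40/13, q^2 + 281/50q - 381/25}.

From the last basis element, q^2 + 281/50q - 381/25 = 0, so q takes values in {-381/50, 2}. Each choice, substituted upward through the basis, yields the corresponding point(s) of the solution set.
  q = -381/50: the earlier basis element becomes p - 17/4 = 0, giving p = 17/4 — point (17/4, -381/50).
  q = 2: the earlier basis element becomes p + 5 = 0, giving p = -5 — point (-5, 2).
This is the nonlinear analogue of row-reducing a linear system.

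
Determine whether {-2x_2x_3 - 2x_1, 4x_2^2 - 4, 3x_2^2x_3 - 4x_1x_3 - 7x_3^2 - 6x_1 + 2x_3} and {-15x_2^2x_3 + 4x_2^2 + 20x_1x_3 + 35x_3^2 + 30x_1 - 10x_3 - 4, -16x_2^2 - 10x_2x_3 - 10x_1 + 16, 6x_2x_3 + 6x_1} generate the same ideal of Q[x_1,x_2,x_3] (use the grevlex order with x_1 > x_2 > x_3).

Yes, the ideals are equal.

Since reduced Gröbner bases are canonical representatives of ideals under a given ordering, it suffices to compute and compare them.
Buchberger on the first generating set:
f_1 = -2x_2x_3 - 2x_1, LT = x_2x_3.
f_2 = 4x_2^2 - 4, LT = x_2^2.
f_3 = 3x_2^2x_3 - 4x_1x_3 - 7x_3^2 - 6x_1 + 2x_3, LT = x_2^2x_3.

S(f_1,f_2): lcm = x_2^2x_3. S = x_1x_2 + x_3.
  reduce S modulo (f_1, f_2, f_3):
  remainder x_1x_2 + x_3 ≠ 0; add g_4 = x_1x_2 + x_3 to the basis.

S(f_1,f_3): lcm = x_2^2x_3. S = x_1x_2 + 4/3x_1x_3 + 7/3x_3^2 + 2x_1 - 2/3x_3.
  reduce S modulo (f_1, f_2, f_3, g_4):
  remainder 4/3x_1x_3 + 7/3x_3^2 + 2x_1 - 5/3x_3 ≠ 0; add g_5 = 4/3x_1x_3 + 7/3x_3^2 + 2x_1 - 5/3x_3 to the basis.

S(f_1,g_4): lcm = x_1x_2x_3. S = x_1^2 - x_3^2.
  reduce S modulo (f_1, f_2, f_3, g_4, g_5):
  remainder x_1^2 - x_3^2 ≠ 0; add g_6 = x_1^2 - x_3^2 to the basis.

S(f_1,g_5): lcm = x_1x_2x_3. S = -7/4x_2x_3^2 + x_1^2 - 3/2x_1x_2 + 5/4x_2x_3.
  reduce S modulo (f_1, f_2, f_3, g_4, g_5, g_6):
  remainder -33/16x_3^2 - 31/8x_1 + 59/16x_3 ≠ 0; add g_7 = -33/16x_3^2 - 31/8x_1 + 59/16x_3 to the basis.

The other S-polynomials (S(f_2,f_3), S(f_2,g_4), S(f_3,g_4), S(f_2,g_5), S(f_3,g_5), S(g_4,g_5), S(f_1,g_6), S(f_2,g_6), S(f_3,g_6), S(g_4,g_6), S(g_5,g_6), S(f_1,g_7), S(f_2,g_7), S(f_3,g_7), S(g_4,g_7), S(g_5,g_7), S(g_6,g_7)) all reduce to 0 modulo the current basis, so we have a Gröbner basis.
Inter-reduce: drop elements whose leading term is divisible by another's, tail-reduce, and make monic.
Reduced Gröbner basis: {x_1^2 + 62/33x_1 - 59/33x_3, x_1x_2 + x_3, x_2^2 - 1, x_1x_3 - 59/33x_1 + 62/33x_3, x_2x_3 + x_1, x_3^2 + 62/33x_1 - 59/33x_3}.

Buchberger on the second generating set:
h_1 = -15x_2^2x_3 + 4x_2^2 + 20x_1x_3 + 35x_3^2 + 30x_1 - 10x_3 - 4, LT = x_2^2x_3.
h_2 = -16x_2^2 - 10x_2x_3 - 10x_1 + 16, LT = x_2^2.
h_3 = 6x_2x_3 + 6x_1, LT = x_2x_3.

S(h_1,h_2): lcm = x_2^2x_3. S = -5/8x_2x_3^2 - 4/15x_2^2 - 47/24x_1x_3 - 7/3x_3^2 - 2x_1 + 5/3x_3 + 4/15.
  reduce S modulo (h_1, h_2, h_3):
  remainder -4/3x_1x_3 - 7/3x_3^2 - 2x_1 + 5/3x_3 ≠ 0; add k_4 = -4/3x_1x_3 - 7/3x_3^2 - 2x_1 + 5/3x_3 to the basis.

S(h_1,h_3): lcm = x_2^2x_3. S = -x_1x_2 - 4/15x_2^2 - 4/3x_1x_3 - 7/3x_3^2 - 2x_1 + 2/3x_3 + 4/15.
  reduce S modulo (h_1, h_2, h_3, k_4):
  remainder -x_1x_2 - x_3 ≠ 0; add k_5 = -x_1x_2 - x_3 to the basis.

S(h_3,k_4): lcm = x_1x_2x_3. S = -7/4x_2x_3^2 + x_1^2 - 3/2x_1x_2 + 5/4x_2x_3.
  reduce S modulo (h_1, h_2, h_3, k_4, k_5):
  remainder x_1^2 - 49/16x_3^2 - 31/8x_1 + 59/16x_3 ≠ 0; add k_6 = x_1^2 - 49/16x_3^2 - 31/8x_1 + 59/16x_3 to the basis.

S(h_3,k_5): lcm = x_1x_2x_3. S = x_1^2 - x_3^2.
  reduce S modulo (h_1, h_2, h_3, k_4, k_5, k_6):
  remainder 33/16x_3^2 + 31/8x_1 - 59/16x_3 ≠ 0; add k_7 = 33/16x_3^2 + 31/8x_1 - 59/16x_3 to the basis.

The other S-polynomials (S(h_2,h_3), S(h_1,k_4), S(h_2,k_4), S(h_1,k_5), S(h_2,k_5), S(k_4,k_5), S(h_1,k_6), S(h_2,k_6), S(h_3,k_6), S(k_4,k_6), S(k_5,k_6), S(h_1,k_7), S(h_2,k_7), S(h_3,k_7), S(k_4,k_7), S(k_5,k_7), S(k_6,k_7)) all reduce to 0 modulo the current basis, so we have a Gröbner basis.
Inter-reduce: drop elements whose leading term is divisible by another's, tail-reduce, and make monic.
Reduced Gröbner basis: {x_1^2 + 62/33x_1 - 59/33x_3, x_1x_2 + x_3, x_2^2 - 1, x_1x_3 - 59/33x_1 + 62/33x_3, x_2x_3 + x_1, x_3^2 + 62/33x_1 - 59/33x_3}.

Same reduced basis, so the two generating sets span the same ideal.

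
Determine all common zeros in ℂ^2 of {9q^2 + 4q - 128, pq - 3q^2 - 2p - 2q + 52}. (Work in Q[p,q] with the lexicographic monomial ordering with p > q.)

Compute a lex Gröbner basis by Buchberger's algorithm.
f_1 = 9q^2 + 4q - 128, LT = q^2.
f_2 = pq - 2p - 3q^2 - 2q + 52, LT = pq.

S(f_1,f_2): lcm = pq^2. S = 22/9pq - 128/9p + 3q^3 + 2q^2 - 52q.
  leading term pq: subtract (22/9)·f_2 from 22/9pq - 128/9p + 3q^3 + 2q^2 - 52q → -28/3p + 3q^3 + 28/3q^2 - 424/9q - 1144/9
  leading term p: no divisor's leading term divides it; move -28/3p to the remainder.
  leading term q^3: subtract (1/3q)·f_1 from 3q^3 + 28/3q^2 - 424/9q - 1144/9 → 8q^2 - 40/9q - 1144/9
  leading term q^2: subtract (8/9)·f_1 from 8q^2 - 40/9q - 1144/9 → -8q - 40/3
  leading term q: no divisor's leading term divides it; move -8q to the remainder.
  leading term 1: no divisor's leading term divides it; move -40/3 to the remainder.
  remainder -28/3p - 8q - 40/3 ≠ 0; add h_3 = -28/3p - 8q - 40/3 to the basis.

S(f_1,h_3): leading monomials are coprime, so the S-polynomial reduces to 0 (Buchberger's first criterion).
S(f_2,h_3): lcm = pq. S = -2p - 27/7q^2 - 24/7q + 52.
  leading term p: subtract (3/14)·h_3 from -2p - 27/7q^2 - 24/7q + 52 → -27/7q^2 - 12/7q + 384/7
  leading term q^2: subtract (-3/7)·f_1 from -27/7q^2 - 12/7q + 384/7 → 0
  remainder 0.

Every S-polynomial of the final basis reduces to 0, so we have a Gröbner basis.
Inter-reduce: drop elements whose leading term is divisible by another's, tail-reduce, and make monic.
Reduced Gröbner basis: {p + 6/7q + 10/7, q^2 + 4/9q - 128/9}.

The lex basis is triangular: the last element involves only q. Solving q^2 + 4/9q - 128/9 = 0 gives q ∈ {-4, 32/9}; substituting each value into the earlier elements determines the remaining variables.
  q = -4: the earlier basis element becomes p - 2 = 0, giving p = 2 — point (2, -4).
  q = 32/9: the earlier basis element becomes p + 94/21 = 0, giving p = -94/21 — point (-94/21, 32/9).
Substituting each solution back into the original system confirms all equations vanish.
Zero-dimensionality of the ideal guarantees finitely many solutions over ℂ.

{(2, -4), (-94/21, 32/9)}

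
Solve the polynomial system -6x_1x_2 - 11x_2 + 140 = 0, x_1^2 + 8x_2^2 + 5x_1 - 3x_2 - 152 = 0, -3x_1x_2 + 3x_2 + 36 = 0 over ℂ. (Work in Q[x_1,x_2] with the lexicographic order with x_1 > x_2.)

Compute a lex Gröbner basis by Buchberger's algorithm.
f_1 = -6x_1x_2 - 11x_2 + 140, LT = x_1x_2.
f_2 = x_1^2 + 5x_1 + 8x_2^2 - 3x_2 - 152, LT = x_1^2.
f_3 = -3x_1x_2 + 3x_2 + 36, LT = x_1x_2.

S(f_1,f_2): lcm = x_1^2x_2. S = -19/6x_1x_2 - 70/3x_1 - 8x_2^3 + 3x_2^2 + 152x_2.
  leading term x_1x_2: subtract (19/36)·f_1 from -19/6x_1x_2 - 70/3x_1 - 8x_2^3 + 3x_2^2 + 152x_2 → -70/3x_1 - 8x_2^3 + 3x_2^2 + 5681/36x_2 - 665/9
  leading term x_1: no divisor's leading term divides it; move -70/3x_1 to the remainder.
  leading term x_2^3: no divisor's leading term divides it; move -8x_2^3 to the remainder.
  leading term x_2^2: no divisor's leading term divides it; move 3x_2^2 to the remainder.
  leading term x_2: no divisor's leading term divides it; move 5681/36x_2 to the remainder.
  leading term 1: no divisor's leading term divides it; move -665/9 to the remainder.
  remainder -70/3x_1 - 8x_2^3 + 3x_2^2 + 5681/36x_2 - 665/9 ≠ 0; add h_4 = -70/3x_1 - 8x_2^3 + 3x_2^2 + 5681/36x_2 - 665/9 to the basis.

S(f_1,f_3): lcm = x_1x_2. S = 17/6x_2 - 34/3.
  leading term x_2: no divisor's leading term divides it; move 17/6x_2 to the remainder.
  leading term 1: no divisor's leading term divides it; move -34/3 to the remainder.
  remainder 17/6x_2 - 34/3 ≠ 0; add h_5 = 17/6x_2 - 34/3 to the basis.

The other S-polynomials (S(f_2,f_3), S(f_1,h_4), S(f_2,h_4), S(f_3,h_4), S(f_1,h_5), S(f_2,h_5), S(f_3,h_5), S(h_4,h_5)) all reduce to 0 modulo the current basis, so we have a Gröbner basis.
Inter-reduce: drop elements whose leading term is divisible by another's, tail-reduce, and make monic.
Reduced Gröbner basis: {x_1 - 4, x_2 - 4}.

A lex Gröbner basis eliminates variables successively. Here x_2 - 4 depends only on x_2, with roots {4}; lifting each root through the earlier basis elements recovers the full solutions.
  x_2 = 4: the earlier basis element becomes x_1 - 4 = 0, giving x_1 = 4 — point (4, 4).
Each listed point satisfies every original equation (direct substitution).
A lex Gröbner basis triangularizes the system, enabling back-substitution.

{(4, 4)}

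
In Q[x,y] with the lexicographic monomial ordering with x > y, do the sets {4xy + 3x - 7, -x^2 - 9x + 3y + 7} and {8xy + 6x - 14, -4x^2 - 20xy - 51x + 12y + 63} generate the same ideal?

Equality of ideals is decidable: compute both reduced Gröbner bases (unique for the ordering) and check whether they agree.
Buchberger on the first generating set:
f_1 = 4xy + 3x - 7, LT = xy.
f_2 = -x^2 - 9x + 3y + 7, LT = x^2.

S(f_1,f_2): lcm = x^2y. S = 3/4x^2 - 9xy - 7/4x + 3y^2 + 7y.
  reduce S modulo (f_1, f_2):
  remainder -7/4x + 3y^2 + 37/4y - 21/2 ≠ 0; add g_3 = -7/4x + 3y^2 + 37/4y - 21/2 to the basis.

S(f_1,g_3): lcm = xy. S = 3/4x + 12/7y^3 + 37/7y^2 - 6y - 7/4.
  reduce S modulo (f_1, f_2, g_3):
  remainder 12/7y^3 + 46/7y^2 - 57/28y - 25/4 ≠ 0; add g_4 = 12/7y^3 + 46/7y^2 - 57/28y - 25/4 to the basis.

The other S-polynomials (S(f_2,g_3), S(f_1,g_4), S(f_2,g_4), S(g_3,g_4)) all reduce to 0 modulo the current basis, so we have a Gröbner basis.
Inter-reduce: drop elements whose leading term is divisible by another's, tail-reduce, and make monic.
Reduced Gröbner basis: {x - 12/7y^2 - 37/7y + 6, y^3 + 23/6y^2 - 19/16y - 175/48}.

Buchberger on the second generating set:
h_1 = 8xy + 6x - 14, LT = xy.
h_2 = -4x^2 - 20xy - 51x + 12y + 63, LT = x^2.

S(h_1,h_2): lcm = x^2y. S = 3/4x^2 - 5xy^2 - 51/4xy - 7/4x + 3y^2 + 63/4y.
  reduce S modulo (h_1, h_2):
  remainder -7/4x + 3y^2 + 37/4y - 21/2 ≠ 0; add k_3 = -7/4x + 3y^2 + 37/4y - 21/2 to the basis.

S(h_1,k_3): lcm = xy. S = 3/4x + 12/7y^3 + 37/7y^2 - 6y - 7/4.
  reduce S modulo (h_1, h_2, k_3):
  remainder 12/7y^3 + 46/7y^2 - 57/28y - 25/4 ≠ 0; add k_4 = 12/7y^3 + 46/7y^2 - 57/28y - 25/4 to the basis.

The other S-polynomials (S(h_2,k_3), S(h_1,k_4), S(h_2,k_4), S(k_3,k_4)) all reduce to 0 modulo the current basis, so we have a Gröbner basis.
Inter-reduce: drop elements whose leading term is divisible by another's, tail-reduce, and make monic.
Reduced Gröbner basis: {x - 12/7y^2 - 37/7y + 6, y^3 + 23/6y^2 - 19/16y - 175/48}.

The two bases agree; hence the ideals are identical.

Yes, the ideals are equal.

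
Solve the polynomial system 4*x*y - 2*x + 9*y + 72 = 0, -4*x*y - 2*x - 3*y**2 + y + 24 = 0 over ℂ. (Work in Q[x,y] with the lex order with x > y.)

{(2, -4), (297/32 + 9*sqrt(2497)/32, 47/12 - sqrt(2497)/12), (297/32 - 9*sqrt(2497)/32, 47/12 + sqrt(2497)/12)}

Compute a lex Gröbner basis by Buchberger's algorithm.
f_1 = 4*x*y - 2*x + 9*y + 72, LT = x*y.
f_2 = -4*x*y - 2*x - 3*y**2 + y + 24, LT = x*y.

S(f_1,f_2): lcm = x*y. S = -x - 3/4*y**2 + 5/2*y + 24.
  leading term x: no divisor's leading term divides it; move -x to the remainder.
  leading term y**2: no divisor's leading term divides it; move -3/4*y**2 to the remainder.
  leading term y: no divisor's leading term divides it; move 5/2*y to the remainder.
  leading term 1: no divisor's leading term divides it; move 24 to the remainder.
  remainder -x - 3/4*y**2 + 5/2*y + 24 ≠ 0; add h_3 = -x - 3/4*y**2 + 5/2*y + 24 to the basis.

S(f_1,h_3): lcm = x*y. S = -1/2*x - 3/4*y**3 + 5/2*y**2 + 105/4*y + 18.
  leading term x: subtract (1/2)·h_3 from -1/2*x - 3/4*y**3 + 5/2*y**2 + 105/4*y + 18 → -3/4*y**3 + 23/8*y**2 + 25*y + 6
  leading term y**3: no divisor's leading term divides it; move -3/4*y**3 to the remainder.
  leading term y**2: no divisor's leading term divides it; move 23/8*y**2 to the remainder.
  leading term y: no divisor's leading term divides it; move 25*y to the remainder.
  leading term 1: no divisor's leading term divides it; move 6 to the remainder.
  remainder -3/4*y**3 + 23/8*y**2 + 25*y + 6 ≠ 0; add h_4 = -3/4*y**3 + 23/8*y**2 + 25*y + 6 to the basis.

S(f_2,h_3): lcm = x*y. S = 1/2*x - 3/4*y**3 + 13/4*y**2 + 95/4*y - 6.
  leading term x: subtract (-1/2)·h_3 from 1/2*x - 3/4*y**3 + 13/4*y**2 + 95/4*y - 6 → -3/4*y**3 + 23/8*y**2 + 25*y + 6
  leading term y**3: subtract (1)·h_4 from -3/4*y**3 + 23/8*y**2 + 25*y + 6 → 0
  remainder 0.

S(f_1,h_4): lcm = x*y**3. S = 10/3*x*y**2 + 100/3*x*y + 8*x + 9/4*y**3 + 18*y**2.
  leading term x*y**2: subtract (5/6*y)·f_1 from 10/3*x*y**2 + 100/3*x*y + 8*x + 9/4*y**3 + 18*y**2 → 35*x*y + 8*x + 9/4*y**3 + 21/2*y**2 - 60*y
  leading term x*y: subtract (35/4)·f_1 from 35*x*y + 8*x + 9/4*y**3 + 21/2*y**2 - 60*y → 51/2*x + 9/4*y**3 + 21/2*y**2 - 555/4*y - 630
  leading term x: subtract (-51/2)·h_3 from 51/2*x + 9/4*y**3 + 21/2*y**2 - 555/4*y - 630 → 9/4*y**3 - 69/8*y**2 - 75*y - 18
  leading term y**3: subtract (-3)·h_4 from 9/4*y**3 - 69/8*y**2 - 75*y - 18 → 0
  remainder 0.

S(f_2,h_4): lcm = x*y**3. S = 13/3*x*y**2 + 100/3*x*y + 8*x + 3/4*y**4 - 1/4*y**3 - 6*y**2.
  leading term x*y**2: subtract (13/12*y)·f_1 from 13/3*x*y**2 + 100/3*x*y + 8*x + 3/4*y**4 - 1/4*y**3 - 6*y**2 → 71/2*x*y + 8*x + 3/4*y**4 - 1/4*y**3 - 63/4*y**2 - 78*y
  leading term x*y: subtract (71/8)·f_1 from 71/2*x*y + 8*x + 3/4*y**4 - 1/4*y**3 - 63/4*y**2 - 78*y → 103/4*x + 3/4*y**4 - 1/4*y**3 - 63/4*y**2 - 1263/8*y - 639
  leading term x: subtract (-103/4)·h_3 from 103/4*x + 3/4*y**4 - 1/4*y**3 - 63/4*y**2 - 1263/8*y - 639 → 3/4*y**4 - 1/4*y**3 - 561/16*y**2 - 187/2*y - 21
  leading term y**4: subtract (-y)·h_4 from 3/4*y**4 - 1/4*y**3 - 561/16*y**2 - 187/2*y - 21 → 21/8*y**3 - 161/16*y**2 - 175/2*y - 21
  leading term y**3: subtract (-7/2)·h_4 from 21/8*y**3 - 161/16*y**2 - 175/2*y - 21 → 0
  remainder 0.

S(h_3,h_4): leading monomials are coprime, so the S-polynomial reduces to 0 (Buchberger's first criterion).
Every S-polynomial of the final basis reduces to 0, so we have a Gröbner basis.
Inter-reduce: drop elements whose leading term is divisible by another's, tail-reduce, and make monic.
Reduced Gröbner basis: {x + 3/4*y**2 - 5/2*y - 24, y**3 - 23/6*y**2 - 100/3*y - 8}.

A lex Gröbner basis eliminates variables successively. Here y**3 - 23/6*y**2 - 100/3*y - 8 depends only on y, with roots {-4, 47/12 - sqrt(2497)/12, 47/12 + sqrt(2497)/12}; lifting each root through the earlier basis elements recovers the full solutions.
  y = -4: the earlier basis element becomes x - 2 = 0, giving x = 2 — point (2, -4).
  y = 47/12 - sqrt(2497)/12: the earlier basis element becomes x - 9*sqrt(2497)/32 - 297/32 = 0, giving x = 297/32 + 9*sqrt(2497)/32 — point (297/32 + 9*sqrt(2497)/32, 47/12 - sqrt(2497)/12).
  y = 47/12 + sqrt(2497)/12: the earlier basis element becomes x - 297/32 + 9*sqrt(2497)/32 = 0, giving x = 297/32 - 9*sqrt(2497)/32 — point (297/32 - 9*sqrt(2497)/32, 47/12 + sqrt(2497)/12).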